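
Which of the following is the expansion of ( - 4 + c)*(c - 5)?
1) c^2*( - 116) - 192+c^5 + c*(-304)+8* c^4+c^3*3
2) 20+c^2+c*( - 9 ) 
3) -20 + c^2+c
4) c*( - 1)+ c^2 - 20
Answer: 2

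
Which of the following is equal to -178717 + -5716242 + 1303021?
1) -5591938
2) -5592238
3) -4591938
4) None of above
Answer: 3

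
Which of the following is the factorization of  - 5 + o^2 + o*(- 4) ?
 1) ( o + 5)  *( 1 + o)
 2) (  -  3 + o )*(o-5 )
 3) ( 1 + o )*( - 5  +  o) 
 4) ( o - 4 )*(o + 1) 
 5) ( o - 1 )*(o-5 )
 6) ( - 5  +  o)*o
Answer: 3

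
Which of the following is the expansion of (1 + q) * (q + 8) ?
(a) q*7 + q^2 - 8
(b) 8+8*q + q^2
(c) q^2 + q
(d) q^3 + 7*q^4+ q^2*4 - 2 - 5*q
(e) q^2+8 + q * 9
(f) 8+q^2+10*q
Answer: e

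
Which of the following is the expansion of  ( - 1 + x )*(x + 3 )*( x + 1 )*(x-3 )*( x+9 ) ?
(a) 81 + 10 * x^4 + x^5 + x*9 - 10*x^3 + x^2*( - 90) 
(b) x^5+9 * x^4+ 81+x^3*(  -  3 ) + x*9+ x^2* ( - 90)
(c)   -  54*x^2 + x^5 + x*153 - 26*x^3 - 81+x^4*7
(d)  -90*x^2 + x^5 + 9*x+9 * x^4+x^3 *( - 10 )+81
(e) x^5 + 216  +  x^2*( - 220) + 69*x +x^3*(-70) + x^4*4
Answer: d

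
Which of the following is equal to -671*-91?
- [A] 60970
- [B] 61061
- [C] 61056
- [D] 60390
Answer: B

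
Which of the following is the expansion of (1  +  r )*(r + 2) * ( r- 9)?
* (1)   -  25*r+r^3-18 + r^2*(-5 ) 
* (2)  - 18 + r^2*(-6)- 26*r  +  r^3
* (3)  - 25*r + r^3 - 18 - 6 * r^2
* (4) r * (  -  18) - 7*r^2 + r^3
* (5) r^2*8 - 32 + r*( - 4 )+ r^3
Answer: 3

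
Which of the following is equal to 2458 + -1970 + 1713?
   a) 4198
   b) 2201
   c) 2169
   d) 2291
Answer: b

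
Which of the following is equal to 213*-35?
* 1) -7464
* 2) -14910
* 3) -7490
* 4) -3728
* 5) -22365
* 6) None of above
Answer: 6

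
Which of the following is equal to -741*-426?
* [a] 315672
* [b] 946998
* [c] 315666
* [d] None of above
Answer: c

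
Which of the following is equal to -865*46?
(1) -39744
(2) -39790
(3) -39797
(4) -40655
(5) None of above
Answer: 2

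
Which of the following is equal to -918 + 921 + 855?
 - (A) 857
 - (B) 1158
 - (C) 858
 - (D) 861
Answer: C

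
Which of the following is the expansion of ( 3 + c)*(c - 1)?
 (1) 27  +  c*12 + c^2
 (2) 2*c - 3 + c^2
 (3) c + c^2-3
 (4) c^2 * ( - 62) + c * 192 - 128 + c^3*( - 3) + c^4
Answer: 2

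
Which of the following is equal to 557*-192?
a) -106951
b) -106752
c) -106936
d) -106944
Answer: d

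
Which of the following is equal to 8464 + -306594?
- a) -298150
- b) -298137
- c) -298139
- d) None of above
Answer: d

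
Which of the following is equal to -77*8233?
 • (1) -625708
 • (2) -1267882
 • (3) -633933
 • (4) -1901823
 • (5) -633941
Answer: 5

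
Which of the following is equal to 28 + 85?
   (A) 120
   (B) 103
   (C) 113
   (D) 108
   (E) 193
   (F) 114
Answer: C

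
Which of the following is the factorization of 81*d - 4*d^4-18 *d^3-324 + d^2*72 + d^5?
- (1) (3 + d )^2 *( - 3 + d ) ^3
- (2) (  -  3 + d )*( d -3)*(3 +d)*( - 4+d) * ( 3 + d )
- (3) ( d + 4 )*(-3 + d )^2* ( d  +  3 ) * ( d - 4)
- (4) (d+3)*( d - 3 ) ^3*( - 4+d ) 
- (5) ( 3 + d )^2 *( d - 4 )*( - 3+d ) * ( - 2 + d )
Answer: 2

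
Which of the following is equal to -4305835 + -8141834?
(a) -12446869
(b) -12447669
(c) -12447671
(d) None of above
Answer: b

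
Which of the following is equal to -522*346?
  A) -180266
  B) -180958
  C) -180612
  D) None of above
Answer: C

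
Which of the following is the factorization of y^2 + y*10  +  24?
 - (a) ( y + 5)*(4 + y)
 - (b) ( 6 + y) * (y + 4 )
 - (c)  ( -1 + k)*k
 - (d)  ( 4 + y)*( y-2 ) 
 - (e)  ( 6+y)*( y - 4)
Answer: b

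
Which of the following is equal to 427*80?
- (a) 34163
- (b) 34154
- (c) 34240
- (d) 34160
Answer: d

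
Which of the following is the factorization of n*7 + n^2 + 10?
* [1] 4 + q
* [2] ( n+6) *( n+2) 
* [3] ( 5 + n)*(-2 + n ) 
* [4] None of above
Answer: 4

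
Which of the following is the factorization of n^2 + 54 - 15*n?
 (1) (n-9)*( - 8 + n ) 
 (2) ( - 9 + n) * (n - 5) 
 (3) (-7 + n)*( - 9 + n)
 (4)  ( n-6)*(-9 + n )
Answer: 4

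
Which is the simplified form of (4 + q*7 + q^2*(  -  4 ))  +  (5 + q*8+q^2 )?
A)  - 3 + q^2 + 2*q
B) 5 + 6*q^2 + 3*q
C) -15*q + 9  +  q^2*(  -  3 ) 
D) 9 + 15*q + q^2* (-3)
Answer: D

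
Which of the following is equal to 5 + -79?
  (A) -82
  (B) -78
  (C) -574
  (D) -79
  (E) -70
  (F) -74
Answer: F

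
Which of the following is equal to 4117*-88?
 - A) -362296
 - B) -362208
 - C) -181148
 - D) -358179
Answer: A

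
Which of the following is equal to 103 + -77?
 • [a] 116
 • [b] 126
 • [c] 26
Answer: c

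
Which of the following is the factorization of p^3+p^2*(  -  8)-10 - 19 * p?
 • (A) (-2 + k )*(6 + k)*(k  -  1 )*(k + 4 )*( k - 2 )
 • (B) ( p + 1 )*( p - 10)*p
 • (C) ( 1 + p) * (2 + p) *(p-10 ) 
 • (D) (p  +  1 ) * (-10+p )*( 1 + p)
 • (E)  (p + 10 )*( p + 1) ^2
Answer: D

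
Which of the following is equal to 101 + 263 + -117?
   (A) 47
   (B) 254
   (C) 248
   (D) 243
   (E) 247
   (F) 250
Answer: E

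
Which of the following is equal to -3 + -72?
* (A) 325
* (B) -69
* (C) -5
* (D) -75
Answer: D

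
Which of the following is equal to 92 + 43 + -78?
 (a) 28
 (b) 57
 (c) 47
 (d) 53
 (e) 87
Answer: b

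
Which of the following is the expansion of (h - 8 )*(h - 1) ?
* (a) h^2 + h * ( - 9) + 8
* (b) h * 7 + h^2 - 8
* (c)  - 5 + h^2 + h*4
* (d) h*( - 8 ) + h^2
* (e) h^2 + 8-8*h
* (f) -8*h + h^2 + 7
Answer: a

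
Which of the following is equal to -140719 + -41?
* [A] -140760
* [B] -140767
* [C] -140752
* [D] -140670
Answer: A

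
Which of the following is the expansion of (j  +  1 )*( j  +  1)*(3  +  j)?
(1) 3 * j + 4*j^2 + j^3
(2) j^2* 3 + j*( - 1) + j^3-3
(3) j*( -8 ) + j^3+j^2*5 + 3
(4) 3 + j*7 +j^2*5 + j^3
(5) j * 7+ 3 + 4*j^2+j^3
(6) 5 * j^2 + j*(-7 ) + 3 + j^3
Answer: 4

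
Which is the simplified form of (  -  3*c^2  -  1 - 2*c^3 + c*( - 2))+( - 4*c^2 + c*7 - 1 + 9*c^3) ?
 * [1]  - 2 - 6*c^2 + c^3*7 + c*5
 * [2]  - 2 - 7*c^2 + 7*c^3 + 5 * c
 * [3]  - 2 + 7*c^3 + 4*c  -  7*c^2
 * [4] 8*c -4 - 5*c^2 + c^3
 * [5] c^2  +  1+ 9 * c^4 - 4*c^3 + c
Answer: 2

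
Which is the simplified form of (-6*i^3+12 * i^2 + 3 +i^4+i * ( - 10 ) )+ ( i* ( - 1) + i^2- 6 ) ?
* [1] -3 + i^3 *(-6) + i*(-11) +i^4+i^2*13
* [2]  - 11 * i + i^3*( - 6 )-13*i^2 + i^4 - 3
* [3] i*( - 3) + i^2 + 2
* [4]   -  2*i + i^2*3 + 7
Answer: 1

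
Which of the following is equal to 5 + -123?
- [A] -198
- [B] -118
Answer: B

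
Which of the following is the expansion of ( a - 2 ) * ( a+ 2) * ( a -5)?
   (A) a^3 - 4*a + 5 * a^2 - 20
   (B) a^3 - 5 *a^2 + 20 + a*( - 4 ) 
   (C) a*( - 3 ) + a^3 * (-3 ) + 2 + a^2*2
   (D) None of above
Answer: B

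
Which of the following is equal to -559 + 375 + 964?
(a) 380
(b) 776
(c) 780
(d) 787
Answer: c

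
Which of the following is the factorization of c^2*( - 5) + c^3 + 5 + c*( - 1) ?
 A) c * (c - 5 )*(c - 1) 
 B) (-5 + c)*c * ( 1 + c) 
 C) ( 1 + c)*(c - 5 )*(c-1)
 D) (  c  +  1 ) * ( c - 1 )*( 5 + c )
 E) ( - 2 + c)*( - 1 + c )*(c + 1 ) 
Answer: C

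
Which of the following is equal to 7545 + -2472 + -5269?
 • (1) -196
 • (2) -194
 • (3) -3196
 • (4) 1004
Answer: 1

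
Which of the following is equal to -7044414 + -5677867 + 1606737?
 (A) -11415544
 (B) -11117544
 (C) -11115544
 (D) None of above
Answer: C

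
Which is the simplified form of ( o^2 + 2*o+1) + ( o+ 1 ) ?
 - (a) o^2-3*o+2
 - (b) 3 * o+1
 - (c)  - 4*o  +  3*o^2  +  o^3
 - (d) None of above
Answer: d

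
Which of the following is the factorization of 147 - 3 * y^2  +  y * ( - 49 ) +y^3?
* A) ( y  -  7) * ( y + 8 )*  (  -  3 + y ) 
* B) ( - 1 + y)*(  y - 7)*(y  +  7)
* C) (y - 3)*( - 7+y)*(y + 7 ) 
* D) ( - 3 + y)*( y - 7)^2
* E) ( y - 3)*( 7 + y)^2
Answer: C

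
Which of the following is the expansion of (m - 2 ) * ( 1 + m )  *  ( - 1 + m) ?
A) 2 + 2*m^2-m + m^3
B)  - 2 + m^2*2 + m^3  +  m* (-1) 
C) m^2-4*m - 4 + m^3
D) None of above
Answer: D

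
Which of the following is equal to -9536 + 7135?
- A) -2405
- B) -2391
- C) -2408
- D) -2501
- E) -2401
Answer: E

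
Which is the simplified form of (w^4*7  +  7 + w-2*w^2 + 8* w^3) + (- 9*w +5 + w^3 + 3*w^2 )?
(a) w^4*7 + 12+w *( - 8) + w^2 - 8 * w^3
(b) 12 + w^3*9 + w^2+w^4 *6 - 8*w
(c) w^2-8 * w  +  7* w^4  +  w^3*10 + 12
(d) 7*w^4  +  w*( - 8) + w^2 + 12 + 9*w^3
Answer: d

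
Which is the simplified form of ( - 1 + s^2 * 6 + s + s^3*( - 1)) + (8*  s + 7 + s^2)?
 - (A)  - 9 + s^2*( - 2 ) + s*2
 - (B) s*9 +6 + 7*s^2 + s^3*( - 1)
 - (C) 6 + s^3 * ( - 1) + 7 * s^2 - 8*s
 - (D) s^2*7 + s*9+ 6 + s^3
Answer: B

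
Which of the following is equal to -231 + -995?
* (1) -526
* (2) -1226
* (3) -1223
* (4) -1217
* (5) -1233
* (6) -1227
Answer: 2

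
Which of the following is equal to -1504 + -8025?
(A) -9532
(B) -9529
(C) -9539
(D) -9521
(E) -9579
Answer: B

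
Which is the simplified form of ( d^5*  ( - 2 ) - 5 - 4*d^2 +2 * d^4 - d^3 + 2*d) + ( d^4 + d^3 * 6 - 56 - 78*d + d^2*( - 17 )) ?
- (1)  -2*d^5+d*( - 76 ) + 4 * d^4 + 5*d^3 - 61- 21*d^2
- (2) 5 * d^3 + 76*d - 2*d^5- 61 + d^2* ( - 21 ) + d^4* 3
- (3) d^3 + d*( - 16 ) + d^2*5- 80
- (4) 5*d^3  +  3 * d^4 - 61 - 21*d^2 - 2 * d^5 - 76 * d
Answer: 4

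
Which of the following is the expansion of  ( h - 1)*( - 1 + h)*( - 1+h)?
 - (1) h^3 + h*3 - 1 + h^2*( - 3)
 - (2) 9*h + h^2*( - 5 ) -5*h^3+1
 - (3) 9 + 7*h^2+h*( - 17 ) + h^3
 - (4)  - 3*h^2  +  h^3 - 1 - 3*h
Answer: 1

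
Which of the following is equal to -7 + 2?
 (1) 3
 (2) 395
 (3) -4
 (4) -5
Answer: 4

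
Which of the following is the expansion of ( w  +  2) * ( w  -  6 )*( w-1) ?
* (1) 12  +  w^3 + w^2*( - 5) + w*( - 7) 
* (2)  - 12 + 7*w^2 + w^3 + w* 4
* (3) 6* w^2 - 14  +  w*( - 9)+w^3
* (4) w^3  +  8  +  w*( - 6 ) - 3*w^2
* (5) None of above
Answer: 5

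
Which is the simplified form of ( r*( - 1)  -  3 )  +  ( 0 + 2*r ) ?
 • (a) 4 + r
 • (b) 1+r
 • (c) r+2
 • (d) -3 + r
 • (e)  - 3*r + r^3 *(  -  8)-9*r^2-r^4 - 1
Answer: d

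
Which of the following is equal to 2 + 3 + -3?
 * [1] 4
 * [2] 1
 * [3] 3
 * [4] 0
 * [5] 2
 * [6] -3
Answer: 5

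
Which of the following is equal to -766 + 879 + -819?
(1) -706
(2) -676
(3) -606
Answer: 1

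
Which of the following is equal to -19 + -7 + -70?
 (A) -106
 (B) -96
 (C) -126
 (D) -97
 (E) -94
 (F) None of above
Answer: B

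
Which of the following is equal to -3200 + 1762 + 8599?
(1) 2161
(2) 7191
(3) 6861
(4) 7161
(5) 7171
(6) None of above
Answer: 4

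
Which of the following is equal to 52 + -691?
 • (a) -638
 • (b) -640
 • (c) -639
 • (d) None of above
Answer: c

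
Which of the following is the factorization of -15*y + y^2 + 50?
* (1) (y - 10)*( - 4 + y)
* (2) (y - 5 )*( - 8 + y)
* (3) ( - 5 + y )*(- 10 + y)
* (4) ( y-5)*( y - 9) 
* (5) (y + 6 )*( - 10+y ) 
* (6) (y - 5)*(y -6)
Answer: 3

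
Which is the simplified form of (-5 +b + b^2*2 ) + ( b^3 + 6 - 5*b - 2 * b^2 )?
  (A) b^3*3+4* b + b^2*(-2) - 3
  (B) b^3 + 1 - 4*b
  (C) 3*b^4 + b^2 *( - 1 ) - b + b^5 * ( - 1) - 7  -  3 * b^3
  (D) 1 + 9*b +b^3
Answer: B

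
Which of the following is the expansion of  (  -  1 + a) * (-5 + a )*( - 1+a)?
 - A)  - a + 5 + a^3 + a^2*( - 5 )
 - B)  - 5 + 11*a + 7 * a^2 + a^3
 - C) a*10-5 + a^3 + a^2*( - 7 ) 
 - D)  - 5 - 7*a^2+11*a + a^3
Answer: D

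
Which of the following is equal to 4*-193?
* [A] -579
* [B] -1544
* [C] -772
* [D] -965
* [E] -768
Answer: C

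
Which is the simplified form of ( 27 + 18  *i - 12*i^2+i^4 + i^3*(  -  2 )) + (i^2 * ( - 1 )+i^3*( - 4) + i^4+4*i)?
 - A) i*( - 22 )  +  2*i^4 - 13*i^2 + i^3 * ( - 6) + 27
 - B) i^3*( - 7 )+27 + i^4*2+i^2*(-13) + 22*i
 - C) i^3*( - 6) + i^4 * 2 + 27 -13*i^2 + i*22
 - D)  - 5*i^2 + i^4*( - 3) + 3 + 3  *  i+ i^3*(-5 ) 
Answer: C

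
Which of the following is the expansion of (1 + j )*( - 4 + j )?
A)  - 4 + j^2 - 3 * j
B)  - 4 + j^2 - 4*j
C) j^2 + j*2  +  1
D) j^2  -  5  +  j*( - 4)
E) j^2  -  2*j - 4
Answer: A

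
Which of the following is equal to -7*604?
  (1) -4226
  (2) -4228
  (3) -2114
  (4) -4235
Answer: 2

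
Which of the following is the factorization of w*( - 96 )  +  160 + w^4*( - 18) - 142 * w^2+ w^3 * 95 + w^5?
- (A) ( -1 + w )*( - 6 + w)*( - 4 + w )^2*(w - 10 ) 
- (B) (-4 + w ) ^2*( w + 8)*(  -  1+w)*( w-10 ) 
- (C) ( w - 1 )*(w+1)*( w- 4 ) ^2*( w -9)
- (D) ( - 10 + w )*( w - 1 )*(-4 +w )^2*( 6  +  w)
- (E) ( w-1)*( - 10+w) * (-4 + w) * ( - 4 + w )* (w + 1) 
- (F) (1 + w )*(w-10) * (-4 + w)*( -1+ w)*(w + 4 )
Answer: E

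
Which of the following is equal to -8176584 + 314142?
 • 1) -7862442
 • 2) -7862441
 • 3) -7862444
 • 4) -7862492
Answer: 1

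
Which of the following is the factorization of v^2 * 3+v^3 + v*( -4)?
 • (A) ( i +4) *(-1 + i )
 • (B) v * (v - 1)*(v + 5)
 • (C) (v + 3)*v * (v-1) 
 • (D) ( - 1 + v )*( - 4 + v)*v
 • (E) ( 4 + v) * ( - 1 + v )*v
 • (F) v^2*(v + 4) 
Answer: E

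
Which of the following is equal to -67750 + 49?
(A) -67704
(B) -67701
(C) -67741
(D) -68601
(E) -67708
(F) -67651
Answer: B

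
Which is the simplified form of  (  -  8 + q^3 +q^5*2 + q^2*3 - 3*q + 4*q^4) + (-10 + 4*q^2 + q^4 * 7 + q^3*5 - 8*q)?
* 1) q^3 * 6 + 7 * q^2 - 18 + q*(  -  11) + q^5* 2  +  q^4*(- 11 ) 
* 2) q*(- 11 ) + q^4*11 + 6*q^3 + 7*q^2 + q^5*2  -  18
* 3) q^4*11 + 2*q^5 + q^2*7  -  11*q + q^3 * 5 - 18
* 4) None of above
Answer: 2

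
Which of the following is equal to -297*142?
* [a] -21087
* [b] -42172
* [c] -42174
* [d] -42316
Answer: c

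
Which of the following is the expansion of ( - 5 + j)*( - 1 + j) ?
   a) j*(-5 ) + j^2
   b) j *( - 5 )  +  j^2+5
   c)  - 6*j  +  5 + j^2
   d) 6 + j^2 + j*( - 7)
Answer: c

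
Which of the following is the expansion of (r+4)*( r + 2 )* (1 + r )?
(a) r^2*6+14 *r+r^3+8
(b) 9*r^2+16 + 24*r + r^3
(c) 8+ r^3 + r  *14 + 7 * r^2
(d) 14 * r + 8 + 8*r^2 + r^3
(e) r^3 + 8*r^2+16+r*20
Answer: c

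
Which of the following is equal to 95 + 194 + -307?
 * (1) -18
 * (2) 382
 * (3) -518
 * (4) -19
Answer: 1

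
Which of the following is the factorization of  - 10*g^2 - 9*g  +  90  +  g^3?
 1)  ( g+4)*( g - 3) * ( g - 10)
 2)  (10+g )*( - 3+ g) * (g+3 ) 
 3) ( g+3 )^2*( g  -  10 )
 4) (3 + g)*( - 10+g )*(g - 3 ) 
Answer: 4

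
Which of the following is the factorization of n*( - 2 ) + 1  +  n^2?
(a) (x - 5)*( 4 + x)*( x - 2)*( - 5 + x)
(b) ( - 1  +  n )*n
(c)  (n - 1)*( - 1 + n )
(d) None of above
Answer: c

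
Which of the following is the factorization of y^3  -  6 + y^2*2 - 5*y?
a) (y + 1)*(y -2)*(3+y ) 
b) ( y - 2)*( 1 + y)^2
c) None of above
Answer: a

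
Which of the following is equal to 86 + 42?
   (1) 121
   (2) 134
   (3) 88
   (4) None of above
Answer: 4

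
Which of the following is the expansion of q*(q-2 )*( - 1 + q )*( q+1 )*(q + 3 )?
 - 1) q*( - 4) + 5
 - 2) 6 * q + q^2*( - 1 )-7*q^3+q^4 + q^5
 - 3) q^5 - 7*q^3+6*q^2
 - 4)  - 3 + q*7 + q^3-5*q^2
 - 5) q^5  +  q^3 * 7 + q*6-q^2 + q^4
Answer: 2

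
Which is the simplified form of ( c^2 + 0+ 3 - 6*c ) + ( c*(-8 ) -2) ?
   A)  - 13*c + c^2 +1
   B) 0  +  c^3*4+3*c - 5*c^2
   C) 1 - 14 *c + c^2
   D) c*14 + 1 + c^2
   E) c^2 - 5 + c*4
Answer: C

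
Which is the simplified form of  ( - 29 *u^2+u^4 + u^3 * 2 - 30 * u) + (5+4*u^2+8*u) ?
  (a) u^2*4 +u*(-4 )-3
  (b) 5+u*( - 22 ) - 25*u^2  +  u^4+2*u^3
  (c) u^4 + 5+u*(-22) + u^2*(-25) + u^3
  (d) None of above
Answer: b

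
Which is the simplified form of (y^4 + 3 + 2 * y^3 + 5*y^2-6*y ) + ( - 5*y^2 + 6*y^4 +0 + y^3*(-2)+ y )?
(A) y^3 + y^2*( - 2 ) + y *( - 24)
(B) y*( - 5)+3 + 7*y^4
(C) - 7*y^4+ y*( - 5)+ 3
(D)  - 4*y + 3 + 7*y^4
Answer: B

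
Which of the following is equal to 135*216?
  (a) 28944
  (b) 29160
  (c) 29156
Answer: b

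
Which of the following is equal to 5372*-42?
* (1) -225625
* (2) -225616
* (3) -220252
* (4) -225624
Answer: 4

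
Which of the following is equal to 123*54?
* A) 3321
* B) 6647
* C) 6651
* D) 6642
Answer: D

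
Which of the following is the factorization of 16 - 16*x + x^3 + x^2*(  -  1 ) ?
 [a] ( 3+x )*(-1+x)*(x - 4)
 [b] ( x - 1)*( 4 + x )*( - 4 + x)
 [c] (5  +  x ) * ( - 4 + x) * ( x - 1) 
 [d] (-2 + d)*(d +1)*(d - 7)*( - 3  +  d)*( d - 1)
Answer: b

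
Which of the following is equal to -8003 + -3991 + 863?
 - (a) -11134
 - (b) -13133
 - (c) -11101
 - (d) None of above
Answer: d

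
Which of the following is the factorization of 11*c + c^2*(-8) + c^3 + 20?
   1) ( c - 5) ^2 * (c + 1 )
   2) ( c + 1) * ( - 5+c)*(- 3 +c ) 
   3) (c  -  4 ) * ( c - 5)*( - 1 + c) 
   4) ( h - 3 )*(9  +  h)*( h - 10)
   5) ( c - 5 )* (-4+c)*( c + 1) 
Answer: 5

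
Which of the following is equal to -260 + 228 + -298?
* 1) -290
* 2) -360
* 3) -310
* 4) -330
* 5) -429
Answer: 4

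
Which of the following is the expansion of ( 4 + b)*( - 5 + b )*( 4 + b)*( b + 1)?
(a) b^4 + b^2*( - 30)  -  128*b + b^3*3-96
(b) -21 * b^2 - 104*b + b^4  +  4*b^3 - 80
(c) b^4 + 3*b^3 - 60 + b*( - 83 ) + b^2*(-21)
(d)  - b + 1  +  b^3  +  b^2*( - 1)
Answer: b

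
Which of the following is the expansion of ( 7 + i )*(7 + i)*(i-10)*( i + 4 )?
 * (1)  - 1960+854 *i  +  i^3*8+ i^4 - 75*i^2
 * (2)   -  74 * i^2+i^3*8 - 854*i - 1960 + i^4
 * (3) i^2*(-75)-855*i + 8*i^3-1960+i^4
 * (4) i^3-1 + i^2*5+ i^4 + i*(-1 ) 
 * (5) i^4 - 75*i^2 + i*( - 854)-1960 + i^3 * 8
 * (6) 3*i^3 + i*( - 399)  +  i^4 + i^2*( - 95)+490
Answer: 5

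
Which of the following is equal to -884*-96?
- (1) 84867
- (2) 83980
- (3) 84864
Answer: 3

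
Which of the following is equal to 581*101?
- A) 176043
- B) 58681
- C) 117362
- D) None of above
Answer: B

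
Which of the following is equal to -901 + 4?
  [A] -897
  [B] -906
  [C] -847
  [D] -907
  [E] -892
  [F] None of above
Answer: A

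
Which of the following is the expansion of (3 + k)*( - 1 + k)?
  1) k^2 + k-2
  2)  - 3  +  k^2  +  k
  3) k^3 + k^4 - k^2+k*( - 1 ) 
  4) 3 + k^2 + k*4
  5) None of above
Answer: 5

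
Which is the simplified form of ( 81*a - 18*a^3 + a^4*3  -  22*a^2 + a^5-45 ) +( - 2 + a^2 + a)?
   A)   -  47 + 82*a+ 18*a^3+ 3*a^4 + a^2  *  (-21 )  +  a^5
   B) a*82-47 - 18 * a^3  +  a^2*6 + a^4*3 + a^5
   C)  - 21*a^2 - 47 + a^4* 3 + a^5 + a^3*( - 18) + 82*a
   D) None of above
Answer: C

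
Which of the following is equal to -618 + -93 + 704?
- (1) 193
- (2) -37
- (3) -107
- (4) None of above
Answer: 4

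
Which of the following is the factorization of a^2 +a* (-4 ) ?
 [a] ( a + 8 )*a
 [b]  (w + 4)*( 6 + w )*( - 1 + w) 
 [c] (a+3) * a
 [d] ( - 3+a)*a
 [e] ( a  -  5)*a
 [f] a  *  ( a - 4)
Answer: f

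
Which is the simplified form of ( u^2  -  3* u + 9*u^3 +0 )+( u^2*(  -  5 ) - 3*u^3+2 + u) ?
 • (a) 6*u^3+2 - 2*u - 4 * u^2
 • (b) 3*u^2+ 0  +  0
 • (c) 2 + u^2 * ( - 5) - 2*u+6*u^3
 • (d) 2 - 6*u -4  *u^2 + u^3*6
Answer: a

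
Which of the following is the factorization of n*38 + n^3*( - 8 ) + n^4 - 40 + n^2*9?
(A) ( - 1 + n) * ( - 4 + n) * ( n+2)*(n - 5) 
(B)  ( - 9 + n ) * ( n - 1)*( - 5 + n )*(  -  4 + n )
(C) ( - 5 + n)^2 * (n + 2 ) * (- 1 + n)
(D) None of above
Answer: A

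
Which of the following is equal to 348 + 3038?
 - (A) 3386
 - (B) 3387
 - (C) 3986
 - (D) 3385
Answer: A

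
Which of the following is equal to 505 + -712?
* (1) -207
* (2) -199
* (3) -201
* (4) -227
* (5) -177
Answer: 1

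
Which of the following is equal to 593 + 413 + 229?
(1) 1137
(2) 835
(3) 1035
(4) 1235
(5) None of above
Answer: 4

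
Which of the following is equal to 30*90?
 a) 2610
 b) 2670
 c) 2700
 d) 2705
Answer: c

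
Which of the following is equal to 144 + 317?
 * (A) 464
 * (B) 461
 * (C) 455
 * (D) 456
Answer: B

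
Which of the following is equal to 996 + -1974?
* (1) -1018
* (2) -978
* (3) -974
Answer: 2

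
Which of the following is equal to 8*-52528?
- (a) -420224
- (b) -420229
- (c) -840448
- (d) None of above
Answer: a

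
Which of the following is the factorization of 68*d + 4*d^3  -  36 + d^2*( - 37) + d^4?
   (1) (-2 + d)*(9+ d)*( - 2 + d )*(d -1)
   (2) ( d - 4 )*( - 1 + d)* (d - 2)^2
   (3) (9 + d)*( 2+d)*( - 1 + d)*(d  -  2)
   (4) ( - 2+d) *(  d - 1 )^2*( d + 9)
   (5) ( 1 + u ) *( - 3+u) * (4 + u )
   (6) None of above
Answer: 1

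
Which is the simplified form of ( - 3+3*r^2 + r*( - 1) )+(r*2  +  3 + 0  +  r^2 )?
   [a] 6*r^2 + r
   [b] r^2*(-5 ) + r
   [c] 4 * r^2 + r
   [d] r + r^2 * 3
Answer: c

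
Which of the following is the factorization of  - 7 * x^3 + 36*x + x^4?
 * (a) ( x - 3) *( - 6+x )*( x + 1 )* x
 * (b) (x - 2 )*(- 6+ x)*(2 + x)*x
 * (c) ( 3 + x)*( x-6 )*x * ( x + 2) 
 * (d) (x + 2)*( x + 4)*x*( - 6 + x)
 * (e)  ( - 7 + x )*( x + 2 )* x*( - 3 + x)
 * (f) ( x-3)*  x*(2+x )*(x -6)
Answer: f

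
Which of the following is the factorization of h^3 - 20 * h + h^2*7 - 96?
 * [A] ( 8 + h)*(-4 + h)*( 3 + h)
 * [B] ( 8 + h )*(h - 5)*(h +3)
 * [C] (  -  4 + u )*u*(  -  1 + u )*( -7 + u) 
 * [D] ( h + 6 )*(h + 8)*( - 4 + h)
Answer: A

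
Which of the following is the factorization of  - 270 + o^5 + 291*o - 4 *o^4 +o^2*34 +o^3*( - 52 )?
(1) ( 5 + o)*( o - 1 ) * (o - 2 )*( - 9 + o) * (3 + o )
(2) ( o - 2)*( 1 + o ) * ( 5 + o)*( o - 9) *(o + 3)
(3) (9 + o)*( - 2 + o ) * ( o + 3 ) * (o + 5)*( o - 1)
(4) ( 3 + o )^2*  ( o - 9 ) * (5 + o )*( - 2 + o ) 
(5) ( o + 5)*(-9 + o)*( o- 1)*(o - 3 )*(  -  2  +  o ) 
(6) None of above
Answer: 1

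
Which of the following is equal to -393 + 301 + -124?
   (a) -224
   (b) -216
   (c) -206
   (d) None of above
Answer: b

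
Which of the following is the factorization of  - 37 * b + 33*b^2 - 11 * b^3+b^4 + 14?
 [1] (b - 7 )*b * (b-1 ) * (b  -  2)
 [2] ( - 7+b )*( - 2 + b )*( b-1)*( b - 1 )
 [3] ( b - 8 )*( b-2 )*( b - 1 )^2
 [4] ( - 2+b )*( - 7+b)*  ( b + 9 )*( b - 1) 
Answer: 2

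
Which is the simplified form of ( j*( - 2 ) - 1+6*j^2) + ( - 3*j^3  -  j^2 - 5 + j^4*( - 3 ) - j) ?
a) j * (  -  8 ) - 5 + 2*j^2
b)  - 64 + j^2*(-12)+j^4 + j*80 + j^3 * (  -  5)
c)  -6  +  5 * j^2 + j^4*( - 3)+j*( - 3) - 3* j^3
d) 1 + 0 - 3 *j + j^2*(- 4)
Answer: c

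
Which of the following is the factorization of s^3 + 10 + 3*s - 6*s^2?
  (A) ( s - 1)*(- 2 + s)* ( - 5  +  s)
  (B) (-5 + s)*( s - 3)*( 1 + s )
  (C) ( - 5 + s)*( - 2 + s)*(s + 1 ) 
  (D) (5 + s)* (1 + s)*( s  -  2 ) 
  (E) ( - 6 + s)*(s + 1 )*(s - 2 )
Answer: C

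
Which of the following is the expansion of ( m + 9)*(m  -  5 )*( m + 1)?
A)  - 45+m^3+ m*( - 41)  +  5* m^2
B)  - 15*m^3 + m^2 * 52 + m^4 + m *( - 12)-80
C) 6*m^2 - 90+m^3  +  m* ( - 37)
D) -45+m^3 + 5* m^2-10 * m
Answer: A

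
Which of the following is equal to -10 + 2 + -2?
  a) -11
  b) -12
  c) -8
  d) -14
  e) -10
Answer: e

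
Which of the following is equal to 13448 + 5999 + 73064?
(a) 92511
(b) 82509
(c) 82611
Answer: a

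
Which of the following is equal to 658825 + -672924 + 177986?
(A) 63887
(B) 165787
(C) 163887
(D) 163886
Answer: C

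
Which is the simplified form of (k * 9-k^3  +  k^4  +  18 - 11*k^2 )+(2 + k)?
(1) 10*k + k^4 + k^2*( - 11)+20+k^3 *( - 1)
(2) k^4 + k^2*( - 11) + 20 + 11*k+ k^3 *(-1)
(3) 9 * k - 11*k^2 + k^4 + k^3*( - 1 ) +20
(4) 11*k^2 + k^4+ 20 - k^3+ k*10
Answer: 1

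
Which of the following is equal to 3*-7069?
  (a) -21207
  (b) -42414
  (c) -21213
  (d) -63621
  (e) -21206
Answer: a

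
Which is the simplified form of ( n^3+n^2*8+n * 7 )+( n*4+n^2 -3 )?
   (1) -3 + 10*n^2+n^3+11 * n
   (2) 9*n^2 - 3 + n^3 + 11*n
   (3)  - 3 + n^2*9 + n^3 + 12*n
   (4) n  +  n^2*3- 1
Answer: 2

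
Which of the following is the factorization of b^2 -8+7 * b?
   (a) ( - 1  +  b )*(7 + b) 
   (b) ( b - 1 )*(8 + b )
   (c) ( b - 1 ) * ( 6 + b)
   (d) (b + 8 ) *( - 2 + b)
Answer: b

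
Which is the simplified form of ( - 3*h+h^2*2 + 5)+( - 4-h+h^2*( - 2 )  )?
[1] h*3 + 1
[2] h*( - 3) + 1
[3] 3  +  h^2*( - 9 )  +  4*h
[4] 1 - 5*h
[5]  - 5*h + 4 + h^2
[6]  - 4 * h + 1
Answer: 6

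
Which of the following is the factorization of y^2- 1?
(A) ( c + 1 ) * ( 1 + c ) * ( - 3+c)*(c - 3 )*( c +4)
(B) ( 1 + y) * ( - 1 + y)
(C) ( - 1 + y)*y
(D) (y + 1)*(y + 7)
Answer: B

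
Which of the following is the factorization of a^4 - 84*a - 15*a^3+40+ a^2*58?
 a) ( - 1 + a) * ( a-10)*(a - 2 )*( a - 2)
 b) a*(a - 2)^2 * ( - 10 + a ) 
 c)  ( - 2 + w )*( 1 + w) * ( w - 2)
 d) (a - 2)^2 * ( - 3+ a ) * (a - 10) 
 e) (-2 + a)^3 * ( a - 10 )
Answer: a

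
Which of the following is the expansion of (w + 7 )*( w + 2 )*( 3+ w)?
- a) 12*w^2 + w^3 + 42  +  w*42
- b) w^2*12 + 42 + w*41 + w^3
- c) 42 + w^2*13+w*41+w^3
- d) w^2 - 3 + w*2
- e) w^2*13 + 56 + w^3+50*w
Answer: b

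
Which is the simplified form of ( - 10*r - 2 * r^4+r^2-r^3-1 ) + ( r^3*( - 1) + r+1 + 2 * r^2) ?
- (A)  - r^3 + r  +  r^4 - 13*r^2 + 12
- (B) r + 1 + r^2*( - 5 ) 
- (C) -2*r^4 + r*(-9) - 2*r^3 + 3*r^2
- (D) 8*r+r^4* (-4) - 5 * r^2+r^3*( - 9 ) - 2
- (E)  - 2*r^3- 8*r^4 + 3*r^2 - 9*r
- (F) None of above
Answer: C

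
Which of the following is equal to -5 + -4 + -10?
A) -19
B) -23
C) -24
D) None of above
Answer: A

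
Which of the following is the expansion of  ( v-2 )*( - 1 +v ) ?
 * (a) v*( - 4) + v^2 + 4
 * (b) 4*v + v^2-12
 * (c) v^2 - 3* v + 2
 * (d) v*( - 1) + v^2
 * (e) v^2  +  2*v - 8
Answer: c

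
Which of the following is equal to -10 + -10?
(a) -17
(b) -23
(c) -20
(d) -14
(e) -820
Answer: c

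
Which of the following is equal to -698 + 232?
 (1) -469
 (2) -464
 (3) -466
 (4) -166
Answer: 3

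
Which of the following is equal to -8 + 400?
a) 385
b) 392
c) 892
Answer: b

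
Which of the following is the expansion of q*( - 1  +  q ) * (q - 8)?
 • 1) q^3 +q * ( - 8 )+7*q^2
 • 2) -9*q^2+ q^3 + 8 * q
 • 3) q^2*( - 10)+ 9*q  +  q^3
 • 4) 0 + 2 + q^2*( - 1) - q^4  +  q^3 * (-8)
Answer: 2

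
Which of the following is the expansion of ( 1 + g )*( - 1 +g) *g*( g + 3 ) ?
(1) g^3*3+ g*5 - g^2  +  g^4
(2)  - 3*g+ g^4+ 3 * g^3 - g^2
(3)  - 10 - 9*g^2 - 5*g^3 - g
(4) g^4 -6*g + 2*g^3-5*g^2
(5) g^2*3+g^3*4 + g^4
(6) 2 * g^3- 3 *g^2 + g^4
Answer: 2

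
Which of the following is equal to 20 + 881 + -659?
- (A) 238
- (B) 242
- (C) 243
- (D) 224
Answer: B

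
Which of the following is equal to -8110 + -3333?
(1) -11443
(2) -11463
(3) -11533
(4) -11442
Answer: 1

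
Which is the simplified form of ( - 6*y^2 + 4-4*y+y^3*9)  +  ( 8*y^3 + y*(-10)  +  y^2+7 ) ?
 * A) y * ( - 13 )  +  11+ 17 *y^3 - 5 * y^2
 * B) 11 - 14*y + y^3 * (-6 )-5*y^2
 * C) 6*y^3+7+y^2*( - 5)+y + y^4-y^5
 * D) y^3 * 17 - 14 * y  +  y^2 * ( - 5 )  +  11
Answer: D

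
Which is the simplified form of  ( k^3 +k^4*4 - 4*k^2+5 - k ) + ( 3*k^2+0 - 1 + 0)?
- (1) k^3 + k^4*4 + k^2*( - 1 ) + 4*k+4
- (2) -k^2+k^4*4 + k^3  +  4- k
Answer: 2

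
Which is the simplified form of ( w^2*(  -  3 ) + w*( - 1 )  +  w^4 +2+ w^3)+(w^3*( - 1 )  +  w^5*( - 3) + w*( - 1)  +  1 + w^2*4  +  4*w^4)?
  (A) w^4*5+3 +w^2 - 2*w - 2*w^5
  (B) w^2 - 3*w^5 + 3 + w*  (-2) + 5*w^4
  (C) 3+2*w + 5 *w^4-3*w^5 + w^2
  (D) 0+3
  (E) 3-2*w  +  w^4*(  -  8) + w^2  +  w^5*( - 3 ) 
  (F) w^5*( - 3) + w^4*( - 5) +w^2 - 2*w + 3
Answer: B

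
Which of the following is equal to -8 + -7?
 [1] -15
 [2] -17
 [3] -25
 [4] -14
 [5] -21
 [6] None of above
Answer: 1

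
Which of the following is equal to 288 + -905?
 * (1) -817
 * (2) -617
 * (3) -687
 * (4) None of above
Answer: 2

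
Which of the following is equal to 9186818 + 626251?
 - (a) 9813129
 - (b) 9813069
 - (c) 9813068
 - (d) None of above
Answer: b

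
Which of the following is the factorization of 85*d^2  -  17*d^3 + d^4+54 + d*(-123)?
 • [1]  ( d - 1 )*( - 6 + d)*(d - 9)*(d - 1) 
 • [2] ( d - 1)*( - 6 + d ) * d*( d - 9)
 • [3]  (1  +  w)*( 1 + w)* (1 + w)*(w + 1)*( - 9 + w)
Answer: 1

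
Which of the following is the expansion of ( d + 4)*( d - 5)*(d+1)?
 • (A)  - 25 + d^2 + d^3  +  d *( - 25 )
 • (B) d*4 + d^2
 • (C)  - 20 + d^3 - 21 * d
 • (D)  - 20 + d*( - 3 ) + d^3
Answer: C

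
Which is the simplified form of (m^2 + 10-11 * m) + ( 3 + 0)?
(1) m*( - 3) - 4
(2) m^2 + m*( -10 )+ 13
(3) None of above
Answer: 3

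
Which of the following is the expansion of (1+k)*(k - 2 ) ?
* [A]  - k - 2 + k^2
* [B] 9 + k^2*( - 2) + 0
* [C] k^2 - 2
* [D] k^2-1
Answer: A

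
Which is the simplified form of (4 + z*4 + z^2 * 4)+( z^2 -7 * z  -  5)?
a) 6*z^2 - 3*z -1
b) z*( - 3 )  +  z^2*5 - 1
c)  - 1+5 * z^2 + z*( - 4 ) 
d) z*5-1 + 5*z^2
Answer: b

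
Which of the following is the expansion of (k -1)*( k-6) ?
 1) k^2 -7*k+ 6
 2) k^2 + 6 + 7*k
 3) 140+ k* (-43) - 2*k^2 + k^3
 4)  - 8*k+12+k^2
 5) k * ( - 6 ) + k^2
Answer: 1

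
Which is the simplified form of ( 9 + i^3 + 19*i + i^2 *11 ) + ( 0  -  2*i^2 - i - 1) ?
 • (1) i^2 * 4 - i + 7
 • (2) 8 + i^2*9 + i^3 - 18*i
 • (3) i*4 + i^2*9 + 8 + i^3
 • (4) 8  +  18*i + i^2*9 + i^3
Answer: 4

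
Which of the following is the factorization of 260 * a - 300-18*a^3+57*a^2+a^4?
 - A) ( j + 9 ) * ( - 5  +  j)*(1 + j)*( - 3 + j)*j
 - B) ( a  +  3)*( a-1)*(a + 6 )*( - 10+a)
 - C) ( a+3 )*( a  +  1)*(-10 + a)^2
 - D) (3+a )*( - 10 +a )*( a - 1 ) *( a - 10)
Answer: D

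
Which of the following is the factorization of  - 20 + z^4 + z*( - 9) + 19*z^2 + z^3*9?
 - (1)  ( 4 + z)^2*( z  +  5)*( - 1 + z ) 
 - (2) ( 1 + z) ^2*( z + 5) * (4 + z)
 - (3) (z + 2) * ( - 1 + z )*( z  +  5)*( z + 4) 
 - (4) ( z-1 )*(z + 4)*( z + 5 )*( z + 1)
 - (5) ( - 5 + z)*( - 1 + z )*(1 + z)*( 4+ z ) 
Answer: 4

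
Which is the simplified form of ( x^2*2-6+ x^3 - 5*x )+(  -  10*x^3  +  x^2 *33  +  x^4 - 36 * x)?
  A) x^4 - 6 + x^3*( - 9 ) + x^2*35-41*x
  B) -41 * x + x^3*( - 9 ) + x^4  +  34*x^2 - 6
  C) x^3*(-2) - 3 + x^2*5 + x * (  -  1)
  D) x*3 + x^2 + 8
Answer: A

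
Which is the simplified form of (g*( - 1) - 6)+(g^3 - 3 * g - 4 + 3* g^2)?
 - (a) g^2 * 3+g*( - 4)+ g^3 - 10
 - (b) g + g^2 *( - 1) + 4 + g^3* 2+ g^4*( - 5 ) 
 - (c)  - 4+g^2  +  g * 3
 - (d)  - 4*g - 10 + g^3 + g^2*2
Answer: a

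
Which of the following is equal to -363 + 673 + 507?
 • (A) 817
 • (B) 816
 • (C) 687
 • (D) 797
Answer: A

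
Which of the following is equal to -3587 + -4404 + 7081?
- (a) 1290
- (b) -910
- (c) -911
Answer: b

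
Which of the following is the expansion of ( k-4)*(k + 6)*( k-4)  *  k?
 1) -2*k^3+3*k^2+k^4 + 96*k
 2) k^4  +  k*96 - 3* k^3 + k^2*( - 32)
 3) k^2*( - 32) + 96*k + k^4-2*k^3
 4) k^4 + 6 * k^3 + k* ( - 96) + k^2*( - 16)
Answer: 3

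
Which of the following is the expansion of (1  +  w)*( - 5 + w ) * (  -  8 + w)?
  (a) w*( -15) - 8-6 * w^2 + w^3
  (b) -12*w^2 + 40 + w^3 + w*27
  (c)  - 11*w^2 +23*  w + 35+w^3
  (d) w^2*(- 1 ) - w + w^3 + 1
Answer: b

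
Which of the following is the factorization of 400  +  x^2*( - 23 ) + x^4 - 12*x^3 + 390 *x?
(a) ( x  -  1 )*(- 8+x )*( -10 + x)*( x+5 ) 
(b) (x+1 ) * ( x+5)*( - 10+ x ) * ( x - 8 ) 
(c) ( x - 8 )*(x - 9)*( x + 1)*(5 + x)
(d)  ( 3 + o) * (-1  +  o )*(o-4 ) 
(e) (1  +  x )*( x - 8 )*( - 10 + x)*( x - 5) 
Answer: b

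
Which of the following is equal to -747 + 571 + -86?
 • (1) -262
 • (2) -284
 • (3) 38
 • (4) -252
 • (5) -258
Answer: 1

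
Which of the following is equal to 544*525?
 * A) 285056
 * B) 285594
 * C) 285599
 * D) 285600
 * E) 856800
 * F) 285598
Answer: D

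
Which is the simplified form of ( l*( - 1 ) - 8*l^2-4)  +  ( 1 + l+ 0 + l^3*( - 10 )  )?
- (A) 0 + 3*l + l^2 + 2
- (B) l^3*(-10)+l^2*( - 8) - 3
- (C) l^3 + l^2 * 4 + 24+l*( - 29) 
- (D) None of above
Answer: B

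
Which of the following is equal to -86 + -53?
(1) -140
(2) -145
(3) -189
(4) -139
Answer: 4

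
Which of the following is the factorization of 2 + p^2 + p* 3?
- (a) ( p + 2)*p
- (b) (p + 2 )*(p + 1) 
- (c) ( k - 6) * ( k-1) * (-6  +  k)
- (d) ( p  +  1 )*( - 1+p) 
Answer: b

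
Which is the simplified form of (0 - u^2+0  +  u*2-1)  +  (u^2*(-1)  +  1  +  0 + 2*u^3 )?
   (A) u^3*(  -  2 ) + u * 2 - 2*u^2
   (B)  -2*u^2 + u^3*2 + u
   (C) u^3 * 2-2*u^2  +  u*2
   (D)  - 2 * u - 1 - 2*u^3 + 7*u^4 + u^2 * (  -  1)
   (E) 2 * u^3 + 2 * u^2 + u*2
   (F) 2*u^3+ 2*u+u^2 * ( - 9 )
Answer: C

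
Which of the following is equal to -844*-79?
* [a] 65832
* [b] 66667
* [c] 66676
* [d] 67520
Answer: c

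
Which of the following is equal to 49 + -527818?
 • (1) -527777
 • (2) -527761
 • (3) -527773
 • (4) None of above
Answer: 4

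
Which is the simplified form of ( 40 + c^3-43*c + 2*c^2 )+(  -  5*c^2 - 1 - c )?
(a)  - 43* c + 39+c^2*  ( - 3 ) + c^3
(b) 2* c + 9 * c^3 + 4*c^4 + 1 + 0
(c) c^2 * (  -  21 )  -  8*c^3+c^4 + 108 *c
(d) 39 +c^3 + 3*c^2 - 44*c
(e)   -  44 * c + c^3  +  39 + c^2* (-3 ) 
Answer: e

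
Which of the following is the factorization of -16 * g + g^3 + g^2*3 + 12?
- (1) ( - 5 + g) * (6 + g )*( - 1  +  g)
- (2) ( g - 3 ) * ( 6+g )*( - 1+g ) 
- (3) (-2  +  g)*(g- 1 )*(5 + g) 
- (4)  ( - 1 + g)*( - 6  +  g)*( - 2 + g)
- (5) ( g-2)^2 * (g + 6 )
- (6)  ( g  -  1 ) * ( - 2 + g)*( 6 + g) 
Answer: 6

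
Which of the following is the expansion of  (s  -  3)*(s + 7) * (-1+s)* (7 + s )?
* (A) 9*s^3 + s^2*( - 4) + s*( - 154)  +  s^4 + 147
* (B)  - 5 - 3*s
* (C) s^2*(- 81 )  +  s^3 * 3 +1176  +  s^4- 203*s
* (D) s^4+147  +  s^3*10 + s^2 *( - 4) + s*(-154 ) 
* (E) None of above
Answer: D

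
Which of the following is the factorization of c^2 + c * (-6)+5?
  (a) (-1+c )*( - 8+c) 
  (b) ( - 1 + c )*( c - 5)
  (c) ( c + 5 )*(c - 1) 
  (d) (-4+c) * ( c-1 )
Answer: b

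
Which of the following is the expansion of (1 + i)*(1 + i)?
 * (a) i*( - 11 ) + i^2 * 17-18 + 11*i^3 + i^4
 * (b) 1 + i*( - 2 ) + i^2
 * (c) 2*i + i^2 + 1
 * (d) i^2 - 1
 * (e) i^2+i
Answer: c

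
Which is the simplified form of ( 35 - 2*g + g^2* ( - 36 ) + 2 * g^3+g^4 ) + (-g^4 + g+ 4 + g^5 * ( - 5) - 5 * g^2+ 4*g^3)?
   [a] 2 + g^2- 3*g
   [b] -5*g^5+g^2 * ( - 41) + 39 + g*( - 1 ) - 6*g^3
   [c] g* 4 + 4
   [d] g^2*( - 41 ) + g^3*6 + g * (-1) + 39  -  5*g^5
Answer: d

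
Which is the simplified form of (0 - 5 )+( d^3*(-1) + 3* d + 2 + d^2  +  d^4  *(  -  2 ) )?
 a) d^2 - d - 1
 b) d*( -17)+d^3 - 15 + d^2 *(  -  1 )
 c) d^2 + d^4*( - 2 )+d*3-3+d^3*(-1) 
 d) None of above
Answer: c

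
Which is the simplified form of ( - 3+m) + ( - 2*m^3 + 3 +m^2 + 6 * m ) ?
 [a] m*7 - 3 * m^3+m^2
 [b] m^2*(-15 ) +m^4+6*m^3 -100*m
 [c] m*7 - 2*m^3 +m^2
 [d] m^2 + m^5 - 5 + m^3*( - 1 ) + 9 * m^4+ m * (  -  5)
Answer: c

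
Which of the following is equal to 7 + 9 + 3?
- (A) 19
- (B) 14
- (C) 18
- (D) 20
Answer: A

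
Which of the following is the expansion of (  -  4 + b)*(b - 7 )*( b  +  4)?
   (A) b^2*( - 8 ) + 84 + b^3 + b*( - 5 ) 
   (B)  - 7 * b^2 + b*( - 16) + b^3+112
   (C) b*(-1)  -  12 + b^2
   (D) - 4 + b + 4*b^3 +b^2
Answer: B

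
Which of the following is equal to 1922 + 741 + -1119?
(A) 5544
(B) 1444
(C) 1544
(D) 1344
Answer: C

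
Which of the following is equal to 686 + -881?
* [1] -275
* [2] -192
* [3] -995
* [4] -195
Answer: 4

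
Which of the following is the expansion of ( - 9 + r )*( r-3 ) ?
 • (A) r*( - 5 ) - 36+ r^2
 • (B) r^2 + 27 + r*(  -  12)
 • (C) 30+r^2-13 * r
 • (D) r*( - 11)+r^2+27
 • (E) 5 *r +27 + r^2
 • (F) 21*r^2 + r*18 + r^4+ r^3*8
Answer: B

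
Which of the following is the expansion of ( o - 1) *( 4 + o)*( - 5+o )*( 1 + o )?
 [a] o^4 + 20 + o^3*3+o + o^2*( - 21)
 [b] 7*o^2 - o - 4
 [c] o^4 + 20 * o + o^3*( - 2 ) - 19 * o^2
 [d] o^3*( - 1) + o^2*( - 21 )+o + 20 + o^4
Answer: d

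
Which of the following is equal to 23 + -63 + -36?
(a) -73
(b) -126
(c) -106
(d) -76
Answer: d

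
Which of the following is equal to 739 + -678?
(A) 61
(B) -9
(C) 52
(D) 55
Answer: A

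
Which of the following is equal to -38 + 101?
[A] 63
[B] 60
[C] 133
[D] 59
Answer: A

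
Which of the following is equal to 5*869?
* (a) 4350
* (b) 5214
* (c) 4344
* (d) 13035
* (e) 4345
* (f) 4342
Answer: e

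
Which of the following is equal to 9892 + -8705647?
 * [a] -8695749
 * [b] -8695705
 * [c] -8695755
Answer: c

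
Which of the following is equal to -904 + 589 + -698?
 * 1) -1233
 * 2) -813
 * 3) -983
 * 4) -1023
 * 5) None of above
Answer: 5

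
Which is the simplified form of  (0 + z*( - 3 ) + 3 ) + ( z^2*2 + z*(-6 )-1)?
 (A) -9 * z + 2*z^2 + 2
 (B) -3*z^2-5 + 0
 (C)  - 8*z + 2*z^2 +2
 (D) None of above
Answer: A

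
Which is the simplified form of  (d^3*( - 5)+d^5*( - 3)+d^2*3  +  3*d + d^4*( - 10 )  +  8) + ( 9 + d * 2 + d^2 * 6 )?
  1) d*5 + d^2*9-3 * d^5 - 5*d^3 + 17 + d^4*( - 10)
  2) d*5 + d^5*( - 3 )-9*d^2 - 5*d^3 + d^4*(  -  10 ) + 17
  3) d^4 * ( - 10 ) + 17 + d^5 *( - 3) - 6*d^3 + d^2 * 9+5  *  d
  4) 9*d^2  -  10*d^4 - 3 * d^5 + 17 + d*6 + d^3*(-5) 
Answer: 1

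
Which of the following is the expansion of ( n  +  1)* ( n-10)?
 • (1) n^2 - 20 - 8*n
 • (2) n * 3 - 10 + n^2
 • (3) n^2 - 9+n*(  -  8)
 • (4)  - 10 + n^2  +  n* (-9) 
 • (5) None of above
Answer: 4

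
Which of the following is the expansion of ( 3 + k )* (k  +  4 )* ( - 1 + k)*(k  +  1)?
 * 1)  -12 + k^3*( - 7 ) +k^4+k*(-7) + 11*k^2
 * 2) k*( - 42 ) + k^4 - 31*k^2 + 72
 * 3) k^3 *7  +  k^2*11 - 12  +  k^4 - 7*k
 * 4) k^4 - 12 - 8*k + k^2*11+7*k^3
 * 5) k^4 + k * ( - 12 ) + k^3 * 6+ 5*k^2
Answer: 3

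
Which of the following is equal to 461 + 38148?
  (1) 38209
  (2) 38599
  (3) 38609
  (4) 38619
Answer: 3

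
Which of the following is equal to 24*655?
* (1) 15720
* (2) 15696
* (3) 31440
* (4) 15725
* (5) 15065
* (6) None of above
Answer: 1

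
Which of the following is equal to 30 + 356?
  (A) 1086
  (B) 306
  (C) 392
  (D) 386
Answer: D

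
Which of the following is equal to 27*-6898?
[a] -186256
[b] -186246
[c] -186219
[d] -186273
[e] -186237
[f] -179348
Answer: b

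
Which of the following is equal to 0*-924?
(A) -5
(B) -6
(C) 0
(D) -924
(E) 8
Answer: C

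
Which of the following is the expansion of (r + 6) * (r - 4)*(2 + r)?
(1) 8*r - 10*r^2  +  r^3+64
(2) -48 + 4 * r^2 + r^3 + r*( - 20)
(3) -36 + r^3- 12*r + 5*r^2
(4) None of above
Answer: 2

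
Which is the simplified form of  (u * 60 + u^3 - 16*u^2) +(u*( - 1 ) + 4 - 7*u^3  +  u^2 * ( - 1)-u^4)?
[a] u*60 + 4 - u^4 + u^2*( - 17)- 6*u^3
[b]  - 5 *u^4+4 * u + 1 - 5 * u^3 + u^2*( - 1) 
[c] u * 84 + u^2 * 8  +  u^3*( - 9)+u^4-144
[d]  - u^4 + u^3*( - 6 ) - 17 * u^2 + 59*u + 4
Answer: d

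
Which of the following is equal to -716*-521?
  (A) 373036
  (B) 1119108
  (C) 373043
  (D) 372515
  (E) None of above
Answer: A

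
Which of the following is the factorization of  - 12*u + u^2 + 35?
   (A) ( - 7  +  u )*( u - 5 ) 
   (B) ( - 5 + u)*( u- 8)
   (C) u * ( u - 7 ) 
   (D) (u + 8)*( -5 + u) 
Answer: A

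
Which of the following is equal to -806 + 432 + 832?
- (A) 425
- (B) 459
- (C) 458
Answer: C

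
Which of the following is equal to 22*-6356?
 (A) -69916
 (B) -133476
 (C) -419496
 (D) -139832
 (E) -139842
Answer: D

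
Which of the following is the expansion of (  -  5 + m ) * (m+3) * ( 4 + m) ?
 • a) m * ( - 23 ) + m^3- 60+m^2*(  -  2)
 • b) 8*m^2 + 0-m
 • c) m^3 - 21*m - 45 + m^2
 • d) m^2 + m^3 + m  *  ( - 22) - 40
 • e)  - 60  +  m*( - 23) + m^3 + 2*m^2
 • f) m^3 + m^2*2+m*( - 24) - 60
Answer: e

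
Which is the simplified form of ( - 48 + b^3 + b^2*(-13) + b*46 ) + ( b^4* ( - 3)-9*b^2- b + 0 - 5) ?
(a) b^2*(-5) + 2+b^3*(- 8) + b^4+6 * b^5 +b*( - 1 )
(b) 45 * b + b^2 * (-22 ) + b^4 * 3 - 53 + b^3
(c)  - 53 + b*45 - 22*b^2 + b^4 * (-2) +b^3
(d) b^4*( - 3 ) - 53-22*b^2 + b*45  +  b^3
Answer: d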